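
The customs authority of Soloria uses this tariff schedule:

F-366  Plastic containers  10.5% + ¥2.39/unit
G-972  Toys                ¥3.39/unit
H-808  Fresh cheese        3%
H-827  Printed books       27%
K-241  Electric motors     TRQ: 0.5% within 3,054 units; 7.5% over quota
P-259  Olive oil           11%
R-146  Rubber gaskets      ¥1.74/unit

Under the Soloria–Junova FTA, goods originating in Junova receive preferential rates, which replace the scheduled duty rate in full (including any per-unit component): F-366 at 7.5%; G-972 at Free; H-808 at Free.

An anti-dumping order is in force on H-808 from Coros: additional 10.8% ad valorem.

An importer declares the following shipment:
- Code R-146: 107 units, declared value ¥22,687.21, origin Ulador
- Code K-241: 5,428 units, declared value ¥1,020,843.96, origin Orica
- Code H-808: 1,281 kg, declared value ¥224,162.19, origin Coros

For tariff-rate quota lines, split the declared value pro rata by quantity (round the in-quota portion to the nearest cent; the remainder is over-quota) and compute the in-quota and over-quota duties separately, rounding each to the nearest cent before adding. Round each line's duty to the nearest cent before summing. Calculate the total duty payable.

Line 1 (R-146, Ulador, 107 units, ¥22,687.21):
Base rate for R-146 is ¥1.74/unit.
Duty = 107 × ¥1.74 = ¥186.18.
Line 2 (K-241, Orica, 5,428 units, ¥1,020,843.96):
Code K-241 is under a tariff-rate quota (threshold 3,054 units). In-quota: 3,054 units at 0.5%; over-quota: 2,374 units at 7.5%.
Pro-rata value split: in-quota = ¥1,020,843.96 × 3,054/5,428 = ¥574,365.78; over-quota = ¥1,020,843.96 − ¥574,365.78 = ¥446,478.18.
In-quota duty = ¥574,365.78 × 0.5% = ¥2,871.83. Over-quota duty = ¥446,478.18 × 7.5% = ¥33,485.86.
Line duty = ¥2,871.83 + ¥33,485.86 = ¥36,357.69.
Line 3 (H-808, Coros, 1,281 kg, ¥224,162.19):
Base rate for H-808 is 3%.
H-808 has an FTA preferential rate, but origin Coros is not Junova; base rate stands.
Additional duty on H-808 from Coros: +10.8%. Applied ad valorem rate: 3% + 10.8% = 13.8%.
Duty = ¥224,162.19 × 13.8% = ¥30,934.38.
Total = ¥186.18 + ¥36,357.69 + ¥30,934.38 = ¥67,478.25.

¥67,478.25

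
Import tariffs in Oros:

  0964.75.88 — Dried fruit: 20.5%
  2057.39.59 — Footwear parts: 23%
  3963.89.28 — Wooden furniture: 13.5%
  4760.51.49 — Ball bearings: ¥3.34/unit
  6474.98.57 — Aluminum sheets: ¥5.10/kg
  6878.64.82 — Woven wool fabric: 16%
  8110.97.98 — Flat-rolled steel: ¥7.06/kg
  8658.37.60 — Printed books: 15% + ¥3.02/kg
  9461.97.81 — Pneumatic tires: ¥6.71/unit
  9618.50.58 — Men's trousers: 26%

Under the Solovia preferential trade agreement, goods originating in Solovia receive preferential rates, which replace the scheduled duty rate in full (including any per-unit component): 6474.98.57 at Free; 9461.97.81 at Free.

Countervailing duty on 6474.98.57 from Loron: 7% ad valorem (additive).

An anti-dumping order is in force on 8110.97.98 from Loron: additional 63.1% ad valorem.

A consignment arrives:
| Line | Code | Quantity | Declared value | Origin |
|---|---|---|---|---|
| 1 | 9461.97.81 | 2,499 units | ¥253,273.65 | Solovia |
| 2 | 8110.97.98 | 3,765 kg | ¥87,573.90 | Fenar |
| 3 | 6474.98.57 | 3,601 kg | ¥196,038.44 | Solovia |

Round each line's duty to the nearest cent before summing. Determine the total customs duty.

Line 1 (9461.97.81, Solovia, 2,499 units, ¥253,273.65):
Base rate for 9461.97.81 is ¥6.71/unit.
Origin Solovia qualifies under the Oros–Solovia agreement and 9461.97.81 is covered: preferential rate Free applies instead.
Duty = ¥253,273.65 × 0% = ¥0.00.
Line 2 (8110.97.98, Fenar, 3,765 kg, ¥87,573.90):
Base rate for 8110.97.98 is ¥7.06/kg.
The additional-duty order on 8110.97.98 targets Loron, not Fenar; it does not apply.
Duty = 3,765 × ¥7.06 = ¥26,580.90.
Line 3 (6474.98.57, Solovia, 3,601 kg, ¥196,038.44):
Base rate for 6474.98.57 is ¥5.10/kg.
Origin Solovia qualifies under the Oros–Solovia agreement and 6474.98.57 is covered: preferential rate Free applies instead.
The additional-duty order on 6474.98.57 targets Loron, not Solovia; it does not apply.
Duty = ¥196,038.44 × 0% = ¥0.00.
Total = ¥0.00 + ¥26,580.90 + ¥0.00 = ¥26,580.90.

¥26,580.90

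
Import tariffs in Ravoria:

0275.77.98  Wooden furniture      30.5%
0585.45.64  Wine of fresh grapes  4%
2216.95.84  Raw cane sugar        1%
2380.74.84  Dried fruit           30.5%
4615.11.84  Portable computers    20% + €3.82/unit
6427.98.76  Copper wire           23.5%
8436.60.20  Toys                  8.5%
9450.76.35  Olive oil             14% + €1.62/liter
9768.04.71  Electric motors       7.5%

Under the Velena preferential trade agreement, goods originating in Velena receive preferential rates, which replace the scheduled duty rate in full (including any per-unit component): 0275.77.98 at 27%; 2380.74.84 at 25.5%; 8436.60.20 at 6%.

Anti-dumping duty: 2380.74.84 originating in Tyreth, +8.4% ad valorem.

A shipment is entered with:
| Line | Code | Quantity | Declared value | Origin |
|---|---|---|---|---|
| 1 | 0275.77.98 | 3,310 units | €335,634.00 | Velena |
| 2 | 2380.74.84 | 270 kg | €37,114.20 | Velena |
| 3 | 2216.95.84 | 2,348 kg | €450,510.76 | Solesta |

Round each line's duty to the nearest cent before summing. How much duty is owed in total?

€104,590.41

Line 1 (0275.77.98, Velena, 3,310 units, €335,634.00):
Base rate for 0275.77.98 is 30.5%.
Origin Velena qualifies under the Ravoria–Velena agreement and 0275.77.98 is covered: preferential rate 27% applies instead.
Duty = €335,634.00 × 27% = €90,621.18.
Line 2 (2380.74.84, Velena, 270 kg, €37,114.20):
Base rate for 2380.74.84 is 30.5%.
Origin Velena qualifies under the Ravoria–Velena agreement and 2380.74.84 is covered: preferential rate 25.5% applies instead.
The additional-duty order on 2380.74.84 targets Tyreth, not Velena; it does not apply.
Duty = €37,114.20 × 25.5% = €9,464.12.
Line 3 (2216.95.84, Solesta, 2,348 kg, €450,510.76):
Base rate for 2216.95.84 is 1%.
Duty = €450,510.76 × 1% = €4,505.11.
Total = €90,621.18 + €9,464.12 + €4,505.11 = €104,590.41.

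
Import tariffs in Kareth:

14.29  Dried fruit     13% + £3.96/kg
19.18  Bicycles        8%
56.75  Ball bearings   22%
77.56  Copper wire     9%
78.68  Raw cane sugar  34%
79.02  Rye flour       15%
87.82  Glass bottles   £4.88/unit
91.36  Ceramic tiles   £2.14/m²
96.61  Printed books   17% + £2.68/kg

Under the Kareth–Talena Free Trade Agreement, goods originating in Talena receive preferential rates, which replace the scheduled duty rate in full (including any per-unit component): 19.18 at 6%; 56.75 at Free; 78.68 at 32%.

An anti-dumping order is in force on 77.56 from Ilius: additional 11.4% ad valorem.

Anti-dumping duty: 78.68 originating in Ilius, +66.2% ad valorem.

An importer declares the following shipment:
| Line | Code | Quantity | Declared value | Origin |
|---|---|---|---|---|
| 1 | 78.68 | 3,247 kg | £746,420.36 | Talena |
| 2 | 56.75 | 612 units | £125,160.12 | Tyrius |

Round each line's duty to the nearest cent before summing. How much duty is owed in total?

£266,389.75

Line 1 (78.68, Talena, 3,247 kg, £746,420.36):
Base rate for 78.68 is 34%.
Origin Talena qualifies under the Kareth–Talena agreement and 78.68 is covered: preferential rate 32% applies instead.
The additional-duty order on 78.68 targets Ilius, not Talena; it does not apply.
Duty = £746,420.36 × 32% = £238,854.52.
Line 2 (56.75, Tyrius, 612 units, £125,160.12):
Base rate for 56.75 is 22%.
56.75 has an FTA preferential rate, but origin Tyrius is not Talena; base rate stands.
Duty = £125,160.12 × 22% = £27,535.23.
Total = £238,854.52 + £27,535.23 = £266,389.75.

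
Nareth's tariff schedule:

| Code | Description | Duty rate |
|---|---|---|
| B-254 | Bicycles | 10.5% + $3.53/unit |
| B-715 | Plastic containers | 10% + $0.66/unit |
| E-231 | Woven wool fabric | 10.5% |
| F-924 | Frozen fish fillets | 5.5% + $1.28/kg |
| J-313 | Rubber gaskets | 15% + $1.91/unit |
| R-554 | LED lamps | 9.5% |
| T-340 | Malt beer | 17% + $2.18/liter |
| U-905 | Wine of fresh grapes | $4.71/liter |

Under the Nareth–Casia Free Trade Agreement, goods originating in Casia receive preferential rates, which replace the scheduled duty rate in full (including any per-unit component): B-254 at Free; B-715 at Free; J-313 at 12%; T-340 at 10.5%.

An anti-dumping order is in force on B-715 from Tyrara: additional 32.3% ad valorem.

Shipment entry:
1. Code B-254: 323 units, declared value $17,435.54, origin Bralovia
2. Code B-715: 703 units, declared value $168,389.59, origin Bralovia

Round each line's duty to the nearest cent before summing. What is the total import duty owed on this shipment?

$20,273.86

Line 1 (B-254, Bralovia, 323 units, $17,435.54):
Base rate for B-254 is 10.5% + $3.53/unit.
B-254 has an FTA preferential rate, but origin Bralovia is not Casia; base rate stands.
Duty = $17,435.54 × 10.5% + 323 × $3.53 = $2,970.92.
Line 2 (B-715, Bralovia, 703 units, $168,389.59):
Base rate for B-715 is 10% + $0.66/unit.
B-715 has an FTA preferential rate, but origin Bralovia is not Casia; base rate stands.
The additional-duty order on B-715 targets Tyrara, not Bralovia; it does not apply.
Duty = $168,389.59 × 10% + 703 × $0.66 = $17,302.94.
Total = $2,970.92 + $17,302.94 = $20,273.86.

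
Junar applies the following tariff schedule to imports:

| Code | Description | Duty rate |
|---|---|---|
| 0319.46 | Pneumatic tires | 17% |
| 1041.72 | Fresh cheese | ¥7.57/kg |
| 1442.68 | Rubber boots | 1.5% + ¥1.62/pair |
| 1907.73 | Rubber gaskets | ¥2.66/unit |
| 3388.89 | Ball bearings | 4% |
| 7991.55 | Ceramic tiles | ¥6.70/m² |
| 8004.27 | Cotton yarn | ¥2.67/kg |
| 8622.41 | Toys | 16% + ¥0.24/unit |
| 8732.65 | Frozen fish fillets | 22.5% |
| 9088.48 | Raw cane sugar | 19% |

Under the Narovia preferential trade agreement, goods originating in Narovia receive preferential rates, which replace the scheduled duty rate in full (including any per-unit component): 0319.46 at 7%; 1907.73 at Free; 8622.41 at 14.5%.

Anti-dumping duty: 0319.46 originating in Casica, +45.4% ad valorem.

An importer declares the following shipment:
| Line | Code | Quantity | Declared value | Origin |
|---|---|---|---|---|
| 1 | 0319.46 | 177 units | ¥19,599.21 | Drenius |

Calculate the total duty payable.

Line 1 (0319.46, Drenius, 177 units, ¥19,599.21):
Base rate for 0319.46 is 17%.
0319.46 has an FTA preferential rate, but origin Drenius is not Narovia; base rate stands.
The additional-duty order on 0319.46 targets Casica, not Drenius; it does not apply.
Duty = ¥19,599.21 × 17% = ¥3,331.87.

¥3,331.87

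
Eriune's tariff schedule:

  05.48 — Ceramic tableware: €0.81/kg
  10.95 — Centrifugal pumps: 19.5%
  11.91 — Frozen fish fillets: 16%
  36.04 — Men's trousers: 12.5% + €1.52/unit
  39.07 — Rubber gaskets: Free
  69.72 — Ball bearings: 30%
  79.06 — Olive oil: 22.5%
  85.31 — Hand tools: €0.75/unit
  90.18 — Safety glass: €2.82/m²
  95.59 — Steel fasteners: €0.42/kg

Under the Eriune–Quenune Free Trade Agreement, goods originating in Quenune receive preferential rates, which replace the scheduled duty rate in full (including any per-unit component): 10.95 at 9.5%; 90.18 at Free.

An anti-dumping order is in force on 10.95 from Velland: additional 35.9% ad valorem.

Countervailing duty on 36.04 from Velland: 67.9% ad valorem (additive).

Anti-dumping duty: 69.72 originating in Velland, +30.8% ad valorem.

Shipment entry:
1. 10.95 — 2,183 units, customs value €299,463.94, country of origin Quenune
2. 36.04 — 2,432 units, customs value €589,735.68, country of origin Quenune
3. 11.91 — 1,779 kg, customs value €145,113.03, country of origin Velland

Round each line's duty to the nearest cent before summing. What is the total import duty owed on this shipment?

€129,080.75

Line 1 (10.95, Quenune, 2,183 units, €299,463.94):
Base rate for 10.95 is 19.5%.
Origin Quenune qualifies under the Eriune–Quenune agreement and 10.95 is covered: preferential rate 9.5% applies instead.
The additional-duty order on 10.95 targets Velland, not Quenune; it does not apply.
Duty = €299,463.94 × 9.5% = €28,449.07.
Line 2 (36.04, Quenune, 2,432 units, €589,735.68):
Base rate for 36.04 is 12.5% + €1.52/unit.
Origin Quenune is the FTA partner but 36.04 is not on the preference list; base rate stands.
The additional-duty order on 36.04 targets Velland, not Quenune; it does not apply.
Duty = €589,735.68 × 12.5% + 2,432 × €1.52 = €77,413.60.
Line 3 (11.91, Velland, 1,779 kg, €145,113.03):
Base rate for 11.91 is 16%.
Duty = €145,113.03 × 16% = €23,218.08.
Total = €28,449.07 + €77,413.60 + €23,218.08 = €129,080.75.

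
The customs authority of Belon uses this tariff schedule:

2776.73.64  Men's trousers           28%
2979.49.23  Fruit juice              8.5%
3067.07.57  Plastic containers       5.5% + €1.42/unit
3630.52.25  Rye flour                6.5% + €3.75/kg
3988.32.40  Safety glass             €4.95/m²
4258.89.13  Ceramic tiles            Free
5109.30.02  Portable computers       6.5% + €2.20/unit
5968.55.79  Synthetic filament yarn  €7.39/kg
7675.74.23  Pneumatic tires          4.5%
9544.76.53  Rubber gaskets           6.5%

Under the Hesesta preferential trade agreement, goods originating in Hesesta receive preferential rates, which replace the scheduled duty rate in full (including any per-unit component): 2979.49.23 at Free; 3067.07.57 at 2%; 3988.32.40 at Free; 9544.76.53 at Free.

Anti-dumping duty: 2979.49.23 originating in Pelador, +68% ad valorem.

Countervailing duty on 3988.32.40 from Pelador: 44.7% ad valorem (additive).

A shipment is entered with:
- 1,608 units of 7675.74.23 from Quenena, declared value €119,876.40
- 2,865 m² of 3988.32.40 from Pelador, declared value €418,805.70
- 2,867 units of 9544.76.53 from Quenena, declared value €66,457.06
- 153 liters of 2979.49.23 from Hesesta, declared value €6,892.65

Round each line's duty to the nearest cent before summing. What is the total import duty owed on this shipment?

Line 1 (7675.74.23, Quenena, 1,608 units, €119,876.40):
Base rate for 7675.74.23 is 4.5%.
Duty = €119,876.40 × 4.5% = €5,394.44.
Line 2 (3988.32.40, Pelador, 2,865 m², €418,805.70):
Base rate for 3988.32.40 is €4.95/m².
3988.32.40 has an FTA preferential rate, but origin Pelador is not Hesesta; base rate stands.
Additional duty on 3988.32.40 from Pelador: +44.7% ad valorem. Applied ad valorem rate = 44.7%.
Duty = €418,805.70 × 44.7% + 2,865 × €4.95 = €201,387.90.
Line 3 (9544.76.53, Quenena, 2,867 units, €66,457.06):
Base rate for 9544.76.53 is 6.5%.
9544.76.53 has an FTA preferential rate, but origin Quenena is not Hesesta; base rate stands.
Duty = €66,457.06 × 6.5% = €4,319.71.
Line 4 (2979.49.23, Hesesta, 153 liters, €6,892.65):
Base rate for 2979.49.23 is 8.5%.
Origin Hesesta qualifies under the Belon–Hesesta agreement and 2979.49.23 is covered: preferential rate Free applies instead.
The additional-duty order on 2979.49.23 targets Pelador, not Hesesta; it does not apply.
Duty = €6,892.65 × 0% = €0.00.
Total = €5,394.44 + €201,387.90 + €4,319.71 + €0.00 = €211,102.05.

€211,102.05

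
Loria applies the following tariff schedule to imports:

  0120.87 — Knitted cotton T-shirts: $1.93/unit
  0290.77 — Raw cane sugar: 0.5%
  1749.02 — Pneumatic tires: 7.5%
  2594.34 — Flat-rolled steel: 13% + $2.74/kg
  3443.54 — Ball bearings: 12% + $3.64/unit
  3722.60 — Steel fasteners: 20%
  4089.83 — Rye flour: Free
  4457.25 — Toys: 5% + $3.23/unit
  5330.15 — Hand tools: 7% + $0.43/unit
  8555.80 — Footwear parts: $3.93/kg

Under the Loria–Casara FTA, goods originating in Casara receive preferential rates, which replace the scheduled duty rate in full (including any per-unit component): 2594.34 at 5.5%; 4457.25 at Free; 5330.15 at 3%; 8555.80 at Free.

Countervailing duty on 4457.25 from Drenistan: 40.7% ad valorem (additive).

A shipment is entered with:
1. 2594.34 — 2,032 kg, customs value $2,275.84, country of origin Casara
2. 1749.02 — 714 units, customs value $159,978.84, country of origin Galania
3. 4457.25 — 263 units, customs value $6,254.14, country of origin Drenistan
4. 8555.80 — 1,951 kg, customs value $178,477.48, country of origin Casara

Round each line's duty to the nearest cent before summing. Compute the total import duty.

Line 1 (2594.34, Casara, 2,032 kg, $2,275.84):
Base rate for 2594.34 is 13% + $2.74/kg.
Origin Casara qualifies under the Loria–Casara agreement and 2594.34 is covered: preferential rate 5.5% applies instead.
Duty = $2,275.84 × 5.5% = $125.17.
Line 2 (1749.02, Galania, 714 units, $159,978.84):
Base rate for 1749.02 is 7.5%.
Duty = $159,978.84 × 7.5% = $11,998.41.
Line 3 (4457.25, Drenistan, 263 units, $6,254.14):
Base rate for 4457.25 is 5% + $3.23/unit.
4457.25 has an FTA preferential rate, but origin Drenistan is not Casara; base rate stands.
Additional duty on 4457.25 from Drenistan: +40.7%. Applied ad valorem rate: 5% + 40.7% = 45.7%.
Duty = $6,254.14 × 45.7% + 263 × $3.23 = $3,707.63.
Line 4 (8555.80, Casara, 1,951 kg, $178,477.48):
Base rate for 8555.80 is $3.93/kg.
Origin Casara qualifies under the Loria–Casara agreement and 8555.80 is covered: preferential rate Free applies instead.
Duty = $178,477.48 × 0% = $0.00.
Total = $125.17 + $11,998.41 + $3,707.63 + $0.00 = $15,831.21.

$15,831.21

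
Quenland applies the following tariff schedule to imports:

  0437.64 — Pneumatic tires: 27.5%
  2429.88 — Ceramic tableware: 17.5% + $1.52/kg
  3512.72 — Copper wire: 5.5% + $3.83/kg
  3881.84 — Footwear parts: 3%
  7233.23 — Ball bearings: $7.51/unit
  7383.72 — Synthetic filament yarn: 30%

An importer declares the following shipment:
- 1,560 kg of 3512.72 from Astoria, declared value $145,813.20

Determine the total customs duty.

Line 1 (3512.72, Astoria, 1,560 kg, $145,813.20):
Base rate for 3512.72 is 5.5% + $3.83/kg.
Duty = $145,813.20 × 5.5% + 1,560 × $3.83 = $13,994.53.

$13,994.53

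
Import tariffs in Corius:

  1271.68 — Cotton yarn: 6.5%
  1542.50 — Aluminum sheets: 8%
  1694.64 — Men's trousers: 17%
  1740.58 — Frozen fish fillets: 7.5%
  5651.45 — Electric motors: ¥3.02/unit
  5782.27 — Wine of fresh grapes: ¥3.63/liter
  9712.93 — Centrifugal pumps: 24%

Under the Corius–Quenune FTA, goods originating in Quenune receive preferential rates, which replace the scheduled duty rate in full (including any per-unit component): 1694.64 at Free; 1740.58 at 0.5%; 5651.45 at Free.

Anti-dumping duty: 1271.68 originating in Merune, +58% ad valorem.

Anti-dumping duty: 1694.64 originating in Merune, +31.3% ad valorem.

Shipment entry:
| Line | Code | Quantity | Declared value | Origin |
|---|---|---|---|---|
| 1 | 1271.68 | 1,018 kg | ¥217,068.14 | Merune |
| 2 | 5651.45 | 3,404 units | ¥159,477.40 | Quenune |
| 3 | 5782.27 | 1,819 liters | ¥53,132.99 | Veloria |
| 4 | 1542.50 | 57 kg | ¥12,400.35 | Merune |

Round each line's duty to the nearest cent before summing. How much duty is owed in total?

¥147,603.95

Line 1 (1271.68, Merune, 1,018 kg, ¥217,068.14):
Base rate for 1271.68 is 6.5%.
Additional duty on 1271.68 from Merune: +58%. Applied ad valorem rate: 6.5% + 58% = 64.5%.
Duty = ¥217,068.14 × 64.5% = ¥140,008.95.
Line 2 (5651.45, Quenune, 3,404 units, ¥159,477.40):
Base rate for 5651.45 is ¥3.02/unit.
Origin Quenune qualifies under the Corius–Quenune agreement and 5651.45 is covered: preferential rate Free applies instead.
Duty = ¥159,477.40 × 0% = ¥0.00.
Line 3 (5782.27, Veloria, 1,819 liters, ¥53,132.99):
Base rate for 5782.27 is ¥3.63/liter.
Duty = 1,819 × ¥3.63 = ¥6,602.97.
Line 4 (1542.50, Merune, 57 kg, ¥12,400.35):
Base rate for 1542.50 is 8%.
Duty = ¥12,400.35 × 8% = ¥992.03.
Total = ¥140,008.95 + ¥0.00 + ¥6,602.97 + ¥992.03 = ¥147,603.95.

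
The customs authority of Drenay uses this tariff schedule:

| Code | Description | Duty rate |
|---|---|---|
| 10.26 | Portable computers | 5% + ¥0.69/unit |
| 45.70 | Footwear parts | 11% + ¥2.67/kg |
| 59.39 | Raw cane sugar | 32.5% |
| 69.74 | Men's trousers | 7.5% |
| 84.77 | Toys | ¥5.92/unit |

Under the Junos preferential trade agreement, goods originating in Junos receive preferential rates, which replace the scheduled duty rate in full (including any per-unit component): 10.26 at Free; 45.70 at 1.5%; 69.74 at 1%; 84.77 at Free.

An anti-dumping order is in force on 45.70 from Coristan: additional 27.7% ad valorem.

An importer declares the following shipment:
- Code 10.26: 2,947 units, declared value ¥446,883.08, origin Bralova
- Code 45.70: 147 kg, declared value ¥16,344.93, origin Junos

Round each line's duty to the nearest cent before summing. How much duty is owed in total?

¥24,622.75

Line 1 (10.26, Bralova, 2,947 units, ¥446,883.08):
Base rate for 10.26 is 5% + ¥0.69/unit.
10.26 has an FTA preferential rate, but origin Bralova is not Junos; base rate stands.
Duty = ¥446,883.08 × 5% + 2,947 × ¥0.69 = ¥24,377.58.
Line 2 (45.70, Junos, 147 kg, ¥16,344.93):
Base rate for 45.70 is 11% + ¥2.67/kg.
Origin Junos qualifies under the Drenay–Junos agreement and 45.70 is covered: preferential rate 1.5% applies instead.
The additional-duty order on 45.70 targets Coristan, not Junos; it does not apply.
Duty = ¥16,344.93 × 1.5% = ¥245.17.
Total = ¥24,377.58 + ¥245.17 = ¥24,622.75.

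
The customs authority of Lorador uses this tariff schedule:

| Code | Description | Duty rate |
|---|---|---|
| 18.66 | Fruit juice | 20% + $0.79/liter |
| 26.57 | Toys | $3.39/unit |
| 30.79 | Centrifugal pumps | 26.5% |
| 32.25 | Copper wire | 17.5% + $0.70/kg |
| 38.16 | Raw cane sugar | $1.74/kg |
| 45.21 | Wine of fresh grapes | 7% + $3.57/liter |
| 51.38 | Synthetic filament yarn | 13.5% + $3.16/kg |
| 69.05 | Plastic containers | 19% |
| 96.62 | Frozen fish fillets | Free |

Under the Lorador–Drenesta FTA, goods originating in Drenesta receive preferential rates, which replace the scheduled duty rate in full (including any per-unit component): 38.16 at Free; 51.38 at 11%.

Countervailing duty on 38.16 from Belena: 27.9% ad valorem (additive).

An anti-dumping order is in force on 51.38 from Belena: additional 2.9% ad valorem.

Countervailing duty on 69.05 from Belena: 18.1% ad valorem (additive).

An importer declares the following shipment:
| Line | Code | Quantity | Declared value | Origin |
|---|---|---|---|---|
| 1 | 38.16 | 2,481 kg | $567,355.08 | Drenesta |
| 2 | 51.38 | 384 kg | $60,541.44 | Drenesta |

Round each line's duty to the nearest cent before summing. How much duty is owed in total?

Line 1 (38.16, Drenesta, 2,481 kg, $567,355.08):
Base rate for 38.16 is $1.74/kg.
Origin Drenesta qualifies under the Lorador–Drenesta agreement and 38.16 is covered: preferential rate Free applies instead.
The additional-duty order on 38.16 targets Belena, not Drenesta; it does not apply.
Duty = $567,355.08 × 0% = $0.00.
Line 2 (51.38, Drenesta, 384 kg, $60,541.44):
Base rate for 51.38 is 13.5% + $3.16/kg.
Origin Drenesta qualifies under the Lorador–Drenesta agreement and 51.38 is covered: preferential rate 11% applies instead.
The additional-duty order on 51.38 targets Belena, not Drenesta; it does not apply.
Duty = $60,541.44 × 11% = $6,659.56.
Total = $0.00 + $6,659.56 = $6,659.56.

$6,659.56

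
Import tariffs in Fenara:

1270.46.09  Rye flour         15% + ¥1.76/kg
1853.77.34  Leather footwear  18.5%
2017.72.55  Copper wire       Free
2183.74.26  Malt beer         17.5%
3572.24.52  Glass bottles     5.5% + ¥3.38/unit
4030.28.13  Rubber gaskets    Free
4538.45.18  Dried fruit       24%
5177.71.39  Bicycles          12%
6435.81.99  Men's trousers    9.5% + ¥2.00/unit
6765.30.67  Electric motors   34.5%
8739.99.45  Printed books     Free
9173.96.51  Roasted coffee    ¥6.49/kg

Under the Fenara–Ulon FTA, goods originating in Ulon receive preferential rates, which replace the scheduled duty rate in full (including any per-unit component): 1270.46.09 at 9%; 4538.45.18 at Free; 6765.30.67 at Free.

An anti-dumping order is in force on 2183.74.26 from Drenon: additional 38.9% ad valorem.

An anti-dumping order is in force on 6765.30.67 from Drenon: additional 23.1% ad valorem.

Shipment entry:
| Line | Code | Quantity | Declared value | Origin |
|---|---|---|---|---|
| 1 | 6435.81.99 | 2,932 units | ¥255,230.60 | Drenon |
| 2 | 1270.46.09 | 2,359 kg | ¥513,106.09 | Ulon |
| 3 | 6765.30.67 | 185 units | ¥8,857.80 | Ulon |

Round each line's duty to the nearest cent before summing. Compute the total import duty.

¥76,290.46

Line 1 (6435.81.99, Drenon, 2,932 units, ¥255,230.60):
Base rate for 6435.81.99 is 9.5% + ¥2.00/unit.
Duty = ¥255,230.60 × 9.5% + 2,932 × ¥2.00 = ¥30,110.91.
Line 2 (1270.46.09, Ulon, 2,359 kg, ¥513,106.09):
Base rate for 1270.46.09 is 15% + ¥1.76/kg.
Origin Ulon qualifies under the Fenara–Ulon agreement and 1270.46.09 is covered: preferential rate 9% applies instead.
Duty = ¥513,106.09 × 9% = ¥46,179.55.
Line 3 (6765.30.67, Ulon, 185 units, ¥8,857.80):
Base rate for 6765.30.67 is 34.5%.
Origin Ulon qualifies under the Fenara–Ulon agreement and 6765.30.67 is covered: preferential rate Free applies instead.
The additional-duty order on 6765.30.67 targets Drenon, not Ulon; it does not apply.
Duty = ¥8,857.80 × 0% = ¥0.00.
Total = ¥30,110.91 + ¥46,179.55 + ¥0.00 = ¥76,290.46.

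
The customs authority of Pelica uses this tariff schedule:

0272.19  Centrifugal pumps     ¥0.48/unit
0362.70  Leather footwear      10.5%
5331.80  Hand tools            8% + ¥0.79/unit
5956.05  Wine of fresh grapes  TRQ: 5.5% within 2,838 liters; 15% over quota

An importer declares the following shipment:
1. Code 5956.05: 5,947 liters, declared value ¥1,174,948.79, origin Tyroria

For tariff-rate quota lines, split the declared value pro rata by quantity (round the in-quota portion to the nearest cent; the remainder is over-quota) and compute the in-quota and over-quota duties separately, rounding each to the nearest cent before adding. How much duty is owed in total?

Line 1 (5956.05, Tyroria, 5,947 liters, ¥1,174,948.79):
Code 5956.05 is under a tariff-rate quota (threshold 2,838 liters). In-quota: 2,838 liters at 5.5%; over-quota: 3,109 liters at 15%.
Pro-rata value split: in-quota = ¥1,174,948.79 × 2,838/5,947 = ¥560,703.66; over-quota = ¥1,174,948.79 − ¥560,703.66 = ¥614,245.13.
In-quota duty = ¥560,703.66 × 5.5% = ¥30,838.70. Over-quota duty = ¥614,245.13 × 15% = ¥92,136.77.
Line duty = ¥30,838.70 + ¥92,136.77 = ¥122,975.47.

¥122,975.47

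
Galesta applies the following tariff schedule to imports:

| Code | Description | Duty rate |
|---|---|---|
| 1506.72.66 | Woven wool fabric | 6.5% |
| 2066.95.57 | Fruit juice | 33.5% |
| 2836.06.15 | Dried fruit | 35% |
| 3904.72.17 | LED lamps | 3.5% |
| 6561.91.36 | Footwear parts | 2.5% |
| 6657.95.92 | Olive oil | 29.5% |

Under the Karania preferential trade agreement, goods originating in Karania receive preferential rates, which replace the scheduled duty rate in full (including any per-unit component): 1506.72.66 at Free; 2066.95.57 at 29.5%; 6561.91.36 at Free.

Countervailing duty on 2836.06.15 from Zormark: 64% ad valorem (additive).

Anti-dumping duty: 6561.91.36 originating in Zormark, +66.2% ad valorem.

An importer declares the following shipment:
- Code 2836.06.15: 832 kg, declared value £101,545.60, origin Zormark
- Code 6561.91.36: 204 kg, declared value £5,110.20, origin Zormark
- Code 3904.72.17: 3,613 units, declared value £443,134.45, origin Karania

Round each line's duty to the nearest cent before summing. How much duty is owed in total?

£119,550.56

Line 1 (2836.06.15, Zormark, 832 kg, £101,545.60):
Base rate for 2836.06.15 is 35%.
Additional duty on 2836.06.15 from Zormark: +64%. Applied ad valorem rate: 35% + 64% = 99%.
Duty = £101,545.60 × 99% = £100,530.14.
Line 2 (6561.91.36, Zormark, 204 kg, £5,110.20):
Base rate for 6561.91.36 is 2.5%.
6561.91.36 has an FTA preferential rate, but origin Zormark is not Karania; base rate stands.
Additional duty on 6561.91.36 from Zormark: +66.2%. Applied ad valorem rate: 2.5% + 66.2% = 68.7%.
Duty = £5,110.20 × 68.7% = £3,510.71.
Line 3 (3904.72.17, Karania, 3,613 units, £443,134.45):
Base rate for 3904.72.17 is 3.5%.
Origin Karania is the FTA partner but 3904.72.17 is not on the preference list; base rate stands.
Duty = £443,134.45 × 3.5% = £15,509.71.
Total = £100,530.14 + £3,510.71 + £15,509.71 = £119,550.56.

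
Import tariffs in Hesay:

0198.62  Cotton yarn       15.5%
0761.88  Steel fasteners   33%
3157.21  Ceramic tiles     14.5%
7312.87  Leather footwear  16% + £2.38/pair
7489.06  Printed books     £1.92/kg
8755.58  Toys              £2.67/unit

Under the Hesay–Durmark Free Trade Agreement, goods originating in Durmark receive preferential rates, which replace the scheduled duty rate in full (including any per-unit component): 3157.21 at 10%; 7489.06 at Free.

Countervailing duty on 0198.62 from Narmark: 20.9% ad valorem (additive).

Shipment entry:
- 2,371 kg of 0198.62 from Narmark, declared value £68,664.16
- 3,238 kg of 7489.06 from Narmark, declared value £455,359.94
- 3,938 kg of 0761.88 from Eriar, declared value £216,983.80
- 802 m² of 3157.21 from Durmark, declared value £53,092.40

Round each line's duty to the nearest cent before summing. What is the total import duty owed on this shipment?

£108,124.60

Line 1 (0198.62, Narmark, 2,371 kg, £68,664.16):
Base rate for 0198.62 is 15.5%.
Additional duty on 0198.62 from Narmark: +20.9%. Applied ad valorem rate: 15.5% + 20.9% = 36.4%.
Duty = £68,664.16 × 36.4% = £24,993.75.
Line 2 (7489.06, Narmark, 3,238 kg, £455,359.94):
Base rate for 7489.06 is £1.92/kg.
7489.06 has an FTA preferential rate, but origin Narmark is not Durmark; base rate stands.
Duty = 3,238 × £1.92 = £6,216.96.
Line 3 (0761.88, Eriar, 3,938 kg, £216,983.80):
Base rate for 0761.88 is 33%.
Duty = £216,983.80 × 33% = £71,604.65.
Line 4 (3157.21, Durmark, 802 m², £53,092.40):
Base rate for 3157.21 is 14.5%.
Origin Durmark qualifies under the Hesay–Durmark agreement and 3157.21 is covered: preferential rate 10% applies instead.
Duty = £53,092.40 × 10% = £5,309.24.
Total = £24,993.75 + £6,216.96 + £71,604.65 + £5,309.24 = £108,124.60.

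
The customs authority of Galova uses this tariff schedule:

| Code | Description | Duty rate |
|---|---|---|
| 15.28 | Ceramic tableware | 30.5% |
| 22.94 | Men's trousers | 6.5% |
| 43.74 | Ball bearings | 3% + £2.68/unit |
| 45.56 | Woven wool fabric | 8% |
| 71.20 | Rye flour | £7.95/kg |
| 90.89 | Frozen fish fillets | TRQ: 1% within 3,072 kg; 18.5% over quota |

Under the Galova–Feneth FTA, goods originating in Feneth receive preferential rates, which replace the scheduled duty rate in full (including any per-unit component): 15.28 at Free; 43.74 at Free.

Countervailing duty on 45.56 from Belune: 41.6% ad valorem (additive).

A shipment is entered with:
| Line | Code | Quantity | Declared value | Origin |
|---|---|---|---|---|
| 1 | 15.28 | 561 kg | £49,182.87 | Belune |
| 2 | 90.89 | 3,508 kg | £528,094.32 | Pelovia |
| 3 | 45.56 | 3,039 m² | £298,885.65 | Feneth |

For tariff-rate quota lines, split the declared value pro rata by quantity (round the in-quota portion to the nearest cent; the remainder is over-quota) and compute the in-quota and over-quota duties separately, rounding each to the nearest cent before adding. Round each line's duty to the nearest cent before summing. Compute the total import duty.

£55,678.78

Line 1 (15.28, Belune, 561 kg, £49,182.87):
Base rate for 15.28 is 30.5%.
15.28 has an FTA preferential rate, but origin Belune is not Feneth; base rate stands.
Duty = £49,182.87 × 30.5% = £15,000.78.
Line 2 (90.89, Pelovia, 3,508 kg, £528,094.32):
Code 90.89 is under a tariff-rate quota (threshold 3,072 kg). In-quota: 3,072 kg at 1%; over-quota: 436 kg at 18.5%.
Pro-rata value split: in-quota = £528,094.32 × 3,072/3,508 = £462,458.88; over-quota = £528,094.32 − £462,458.88 = £65,635.44.
In-quota duty = £462,458.88 × 1% = £4,624.59. Over-quota duty = £65,635.44 × 18.5% = £12,142.56.
Line duty = £4,624.59 + £12,142.56 = £16,767.15.
Line 3 (45.56, Feneth, 3,039 m², £298,885.65):
Base rate for 45.56 is 8%.
Origin Feneth is the FTA partner but 45.56 is not on the preference list; base rate stands.
The additional-duty order on 45.56 targets Belune, not Feneth; it does not apply.
Duty = £298,885.65 × 8% = £23,910.85.
Total = £15,000.78 + £16,767.15 + £23,910.85 = £55,678.78.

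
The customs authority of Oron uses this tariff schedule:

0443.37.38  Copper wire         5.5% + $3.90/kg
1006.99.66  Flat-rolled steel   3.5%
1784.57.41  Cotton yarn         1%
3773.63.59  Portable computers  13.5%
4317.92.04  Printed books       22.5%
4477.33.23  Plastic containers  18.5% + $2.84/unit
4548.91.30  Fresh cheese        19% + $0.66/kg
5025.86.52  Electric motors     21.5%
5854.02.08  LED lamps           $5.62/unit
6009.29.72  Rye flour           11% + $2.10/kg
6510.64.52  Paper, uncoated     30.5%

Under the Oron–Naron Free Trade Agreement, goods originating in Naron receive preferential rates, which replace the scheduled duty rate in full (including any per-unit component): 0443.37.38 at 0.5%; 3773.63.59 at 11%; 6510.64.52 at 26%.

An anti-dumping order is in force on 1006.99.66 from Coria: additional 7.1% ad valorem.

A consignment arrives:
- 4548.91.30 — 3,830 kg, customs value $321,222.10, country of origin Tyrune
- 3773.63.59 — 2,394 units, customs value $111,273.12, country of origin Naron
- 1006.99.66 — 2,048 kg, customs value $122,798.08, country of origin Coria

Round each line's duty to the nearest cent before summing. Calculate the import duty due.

Line 1 (4548.91.30, Tyrune, 3,830 kg, $321,222.10):
Base rate for 4548.91.30 is 19% + $0.66/kg.
Duty = $321,222.10 × 19% + 3,830 × $0.66 = $63,560.00.
Line 2 (3773.63.59, Naron, 2,394 units, $111,273.12):
Base rate for 3773.63.59 is 13.5%.
Origin Naron qualifies under the Oron–Naron agreement and 3773.63.59 is covered: preferential rate 11% applies instead.
Duty = $111,273.12 × 11% = $12,240.04.
Line 3 (1006.99.66, Coria, 2,048 kg, $122,798.08):
Base rate for 1006.99.66 is 3.5%.
Additional duty on 1006.99.66 from Coria: +7.1%. Applied ad valorem rate: 3.5% + 7.1% = 10.6%.
Duty = $122,798.08 × 10.6% = $13,016.60.
Total = $63,560.00 + $12,240.04 + $13,016.60 = $88,816.64.

$88,816.64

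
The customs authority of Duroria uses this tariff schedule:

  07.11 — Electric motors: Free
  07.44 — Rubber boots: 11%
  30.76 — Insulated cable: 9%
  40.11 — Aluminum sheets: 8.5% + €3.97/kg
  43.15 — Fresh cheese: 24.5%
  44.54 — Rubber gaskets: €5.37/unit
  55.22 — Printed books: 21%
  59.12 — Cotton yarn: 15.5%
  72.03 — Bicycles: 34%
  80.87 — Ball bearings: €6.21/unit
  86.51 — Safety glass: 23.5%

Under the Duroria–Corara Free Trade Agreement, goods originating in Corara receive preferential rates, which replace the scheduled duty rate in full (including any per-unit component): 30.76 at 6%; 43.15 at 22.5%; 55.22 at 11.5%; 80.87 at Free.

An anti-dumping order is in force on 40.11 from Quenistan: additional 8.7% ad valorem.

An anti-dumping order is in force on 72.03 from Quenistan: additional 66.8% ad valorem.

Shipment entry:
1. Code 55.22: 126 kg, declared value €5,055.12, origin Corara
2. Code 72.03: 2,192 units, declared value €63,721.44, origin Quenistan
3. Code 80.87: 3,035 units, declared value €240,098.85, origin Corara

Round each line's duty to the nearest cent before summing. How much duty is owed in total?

€64,812.55

Line 1 (55.22, Corara, 126 kg, €5,055.12):
Base rate for 55.22 is 21%.
Origin Corara qualifies under the Duroria–Corara agreement and 55.22 is covered: preferential rate 11.5% applies instead.
Duty = €5,055.12 × 11.5% = €581.34.
Line 2 (72.03, Quenistan, 2,192 units, €63,721.44):
Base rate for 72.03 is 34%.
Additional duty on 72.03 from Quenistan: +66.8%. Applied ad valorem rate: 34% + 66.8% = 100.8%.
Duty = €63,721.44 × 100.8% = €64,231.21.
Line 3 (80.87, Corara, 3,035 units, €240,098.85):
Base rate for 80.87 is €6.21/unit.
Origin Corara qualifies under the Duroria–Corara agreement and 80.87 is covered: preferential rate Free applies instead.
Duty = €240,098.85 × 0% = €0.00.
Total = €581.34 + €64,231.21 + €0.00 = €64,812.55.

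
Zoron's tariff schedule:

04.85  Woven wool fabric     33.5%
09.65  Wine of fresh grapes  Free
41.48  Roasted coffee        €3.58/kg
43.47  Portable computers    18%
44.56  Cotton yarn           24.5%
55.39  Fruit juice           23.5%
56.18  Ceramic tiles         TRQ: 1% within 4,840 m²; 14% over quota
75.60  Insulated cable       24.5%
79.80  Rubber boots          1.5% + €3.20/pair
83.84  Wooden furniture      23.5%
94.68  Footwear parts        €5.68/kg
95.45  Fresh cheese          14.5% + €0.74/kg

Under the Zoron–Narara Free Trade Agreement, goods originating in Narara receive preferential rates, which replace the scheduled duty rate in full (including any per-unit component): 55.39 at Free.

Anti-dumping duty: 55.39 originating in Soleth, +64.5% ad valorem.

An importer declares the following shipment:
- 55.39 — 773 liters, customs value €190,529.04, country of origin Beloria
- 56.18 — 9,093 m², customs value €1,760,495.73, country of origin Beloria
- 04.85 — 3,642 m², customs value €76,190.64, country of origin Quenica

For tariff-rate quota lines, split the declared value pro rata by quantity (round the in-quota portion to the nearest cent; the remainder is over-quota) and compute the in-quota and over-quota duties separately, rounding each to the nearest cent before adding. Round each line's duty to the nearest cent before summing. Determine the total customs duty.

€194,948.17

Line 1 (55.39, Beloria, 773 liters, €190,529.04):
Base rate for 55.39 is 23.5%.
55.39 has an FTA preferential rate, but origin Beloria is not Narara; base rate stands.
The additional-duty order on 55.39 targets Soleth, not Beloria; it does not apply.
Duty = €190,529.04 × 23.5% = €44,774.32.
Line 2 (56.18, Beloria, 9,093 m², €1,760,495.73):
Code 56.18 is under a tariff-rate quota (threshold 4,840 m²). In-quota: 4,840 m² at 1%; over-quota: 4,253 m² at 14%.
Pro-rata value split: in-quota = €1,760,495.73 × 4,840/9,093 = €937,072.40; over-quota = €1,760,495.73 − €937,072.40 = €823,423.33.
In-quota duty = €937,072.40 × 1% = €9,370.72. Over-quota duty = €823,423.33 × 14% = €115,279.27.
Line duty = €9,370.72 + €115,279.27 = €124,649.99.
Line 3 (04.85, Quenica, 3,642 m², €76,190.64):
Base rate for 04.85 is 33.5%.
Duty = €76,190.64 × 33.5% = €25,523.86.
Total = €44,774.32 + €124,649.99 + €25,523.86 = €194,948.17.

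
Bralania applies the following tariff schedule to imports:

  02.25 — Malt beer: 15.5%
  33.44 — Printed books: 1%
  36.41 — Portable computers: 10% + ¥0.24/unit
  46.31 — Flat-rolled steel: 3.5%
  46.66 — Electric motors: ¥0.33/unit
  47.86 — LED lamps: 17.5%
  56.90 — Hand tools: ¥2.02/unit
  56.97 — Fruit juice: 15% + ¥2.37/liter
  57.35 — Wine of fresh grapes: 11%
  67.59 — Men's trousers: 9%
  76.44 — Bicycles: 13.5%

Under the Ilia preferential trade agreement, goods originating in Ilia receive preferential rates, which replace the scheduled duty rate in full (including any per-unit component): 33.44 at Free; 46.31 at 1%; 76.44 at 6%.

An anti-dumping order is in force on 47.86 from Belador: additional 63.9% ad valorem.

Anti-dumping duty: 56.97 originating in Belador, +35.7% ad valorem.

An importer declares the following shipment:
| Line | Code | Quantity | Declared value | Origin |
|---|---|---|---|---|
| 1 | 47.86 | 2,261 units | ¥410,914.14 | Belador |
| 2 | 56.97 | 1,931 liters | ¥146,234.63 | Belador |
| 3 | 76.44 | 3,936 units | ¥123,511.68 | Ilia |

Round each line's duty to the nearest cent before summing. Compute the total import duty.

¥420,612.24

Line 1 (47.86, Belador, 2,261 units, ¥410,914.14):
Base rate for 47.86 is 17.5%.
Additional duty on 47.86 from Belador: +63.9%. Applied ad valorem rate: 17.5% + 63.9% = 81.4%.
Duty = ¥410,914.14 × 81.4% = ¥334,484.11.
Line 2 (56.97, Belador, 1,931 liters, ¥146,234.63):
Base rate for 56.97 is 15% + ¥2.37/liter.
Additional duty on 56.97 from Belador: +35.7%. Applied ad valorem rate: 15% + 35.7% = 50.7%.
Duty = ¥146,234.63 × 50.7% + 1,931 × ¥2.37 = ¥78,717.43.
Line 3 (76.44, Ilia, 3,936 units, ¥123,511.68):
Base rate for 76.44 is 13.5%.
Origin Ilia qualifies under the Bralania–Ilia agreement and 76.44 is covered: preferential rate 6% applies instead.
Duty = ¥123,511.68 × 6% = ¥7,410.70.
Total = ¥334,484.11 + ¥78,717.43 + ¥7,410.70 = ¥420,612.24.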